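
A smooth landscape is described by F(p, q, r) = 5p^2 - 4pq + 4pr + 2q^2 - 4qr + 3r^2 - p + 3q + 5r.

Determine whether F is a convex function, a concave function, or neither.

convex

F is quadratic, so its Hessian is the constant matrix H = [[10, -4, 4], [-4, 4, -4], [4, -4, 6]].
Leading principal minors: 10, 24, 48.
All positive ⇒ H ≻ 0 ⇒ convex.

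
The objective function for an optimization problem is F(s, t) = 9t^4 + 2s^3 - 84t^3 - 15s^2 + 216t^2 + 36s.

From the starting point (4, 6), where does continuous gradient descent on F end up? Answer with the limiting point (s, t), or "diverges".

(3, 4)

F is separable, so gradient descent decouples: s follows -∂F/∂s, t follows -∂F/∂t.
∂F/∂s = 6(s - 3)(s - 2); at s=4 this is 12, so s decreases.
∂F/∂t = 36t(t - 4)(t - 3); at t=6 this is 1296, so t decreases.
s converges to its nearest critical value 3 (a local min of the s-part); t converges to 4. The iterate converges to (3, 4).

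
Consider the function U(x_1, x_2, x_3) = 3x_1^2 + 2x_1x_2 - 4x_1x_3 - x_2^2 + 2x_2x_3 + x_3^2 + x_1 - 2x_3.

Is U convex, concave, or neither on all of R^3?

neither

U is quadratic, so its Hessian is the constant matrix H = [[6, 2, -4], [2, -2, 2], [-4, 2, 2]].
Leading principal minors: 6, -16, -56.
Neither pattern holds ⇒ H is indefinite ⇒ neither convex nor concave.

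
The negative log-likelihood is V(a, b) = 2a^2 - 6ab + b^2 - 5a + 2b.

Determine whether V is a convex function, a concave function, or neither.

V is quadratic, so its Hessian is the constant matrix H = [[4, -6], [-6, 2]].
det(H) = -28, tr(H) = 6.
det(H) < 0, so H is indefinite: neither convex nor concave.

neither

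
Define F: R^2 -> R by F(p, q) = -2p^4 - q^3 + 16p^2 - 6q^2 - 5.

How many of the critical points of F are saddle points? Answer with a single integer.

3

F separates as a function of p plus a function of q, so ∇F=0 decouples.
∂F/∂p = -8p(p - 2)(p + 2) = 0 at p ∈ {-2, 0, 2}; ∂F/∂q = -3q(q + 4) = 0 at q ∈ {-4, 0}.
The Hessian is diagonal: diag(F_pp, F_qq). Second derivatives: F_pp(-2)=-64, F_pp(0)=32, F_pp(2)=-64; F_qq(-4)=12, F_qq(0)=-12.
Saddle points occur where the two diagonal entries have opposite signs: (-2, -4), (0, 0), (2, -4). Count: 3.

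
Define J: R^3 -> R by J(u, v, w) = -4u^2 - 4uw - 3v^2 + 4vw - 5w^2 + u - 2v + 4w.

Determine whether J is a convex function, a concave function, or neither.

J is quadratic, so its Hessian is the constant matrix H = [[-8, 0, -4], [0, -6, 4], [-4, 4, -10]].
Leading principal minors: -8, 48, -256.
Signs alternate −, +, − ⇒ H ≺ 0 ⇒ concave.

concave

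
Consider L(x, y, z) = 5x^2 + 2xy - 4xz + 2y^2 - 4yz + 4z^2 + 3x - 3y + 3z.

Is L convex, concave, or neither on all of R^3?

convex

L is quadratic, so its Hessian is the constant matrix H = [[10, 2, -4], [2, 4, -4], [-4, -4, 8]].
Leading principal minors: 10, 36, 128.
All positive ⇒ H ≻ 0 ⇒ convex.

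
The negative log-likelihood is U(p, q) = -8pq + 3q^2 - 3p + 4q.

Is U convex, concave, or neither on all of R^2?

neither

U is quadratic, so its Hessian is the constant matrix H = [[0, -8], [-8, 6]].
det(H) = -64, tr(H) = 6.
det(H) < 0, so H is indefinite: neither convex nor concave.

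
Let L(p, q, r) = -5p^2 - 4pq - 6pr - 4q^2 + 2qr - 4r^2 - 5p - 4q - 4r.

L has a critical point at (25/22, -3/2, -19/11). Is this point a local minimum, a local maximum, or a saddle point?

local maximum

The Hessian is constant: H = [[-10, -4, -6], [-4, -8, 2], [-6, 2, -8]].
Leading principal minors: Δ₁ = -10, Δ₂ = 64, Δ₃ = -88.
The minors alternate sign starting negative (−, +, −), so H is negative definite: a local maximum.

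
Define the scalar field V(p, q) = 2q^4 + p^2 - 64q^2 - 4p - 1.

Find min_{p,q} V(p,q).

-517

V(p,q) separates as A(p) + B(q) − 1, so its minimum is min A + min B − 1.
A'(p) = 2p - 4 vanishes at p ∈ {2}; B'(q) = 8q(q - 4)(q + 4) vanishes at q ∈ {-4, 0, 4}.
Local minima of A (where A''>0): A(2)=-4. Local minima of B: B(-4)=-512, B(4)=-512.
So the global minimum of V is A(2) + B(-4) − 1 = -4 − 512 − 1 = -517, attained at (2, -4).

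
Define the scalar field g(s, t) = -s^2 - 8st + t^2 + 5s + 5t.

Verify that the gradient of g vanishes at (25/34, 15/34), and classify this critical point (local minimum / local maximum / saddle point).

saddle point

∇g = (-2s - 8t + 5, -8s + 2t + 5); substituting (25/34, 15/34) gives ∇g = (0, 0), so (25/34, 15/34) is indeed a critical point.
The Hessian of g is constant: H = [[-2, -8], [-8, 2]].
det(H) = (-2)·2 − (-8)² = -68.
Since det(H) < 0, H is indefinite and the critical point is a saddle point.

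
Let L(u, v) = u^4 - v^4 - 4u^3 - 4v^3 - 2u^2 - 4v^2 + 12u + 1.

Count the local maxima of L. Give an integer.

L separates as a function of u plus a function of v, so ∇L=0 decouples.
∂L/∂u = 4(u - 3)(u - 1)(u + 1) = 0 at u ∈ {-1, 1, 3}; ∂L/∂v = -4v(v + 1)(v + 2) = 0 at v ∈ {-2, -1, 0}.
The Hessian is diagonal: diag(L_uu, L_vv). Second derivatives: L_uu(-1)=32, L_uu(1)=-16, L_uu(3)=32; L_vv(-2)=-8, L_vv(-1)=4, L_vv(0)=-8.
Local maxima occur where both diagonal entries negative: (1, -2), (1, 0). Count: 2.

2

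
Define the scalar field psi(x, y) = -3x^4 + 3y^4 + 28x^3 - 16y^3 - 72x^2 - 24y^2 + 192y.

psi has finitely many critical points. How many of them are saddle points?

psi separates as a function of x plus a function of y, so ∇psi=0 decouples.
∂psi/∂x = -12x(x - 4)(x - 3) = 0 at x ∈ {0, 3, 4}; ∂psi/∂y = 12(y - 4)(y - 2)(y + 2) = 0 at y ∈ {-2, 2, 4}.
The Hessian is diagonal: diag(psi_xx, psi_yy). Second derivatives: psi_xx(0)=-144, psi_xx(3)=36, psi_xx(4)=-48; psi_yy(-2)=288, psi_yy(2)=-96, psi_yy(4)=144.
Saddle points occur where the two diagonal entries have opposite signs: (0, -2), (0, 4), (3, 2), (4, -2), (4, 4). Count: 5.

5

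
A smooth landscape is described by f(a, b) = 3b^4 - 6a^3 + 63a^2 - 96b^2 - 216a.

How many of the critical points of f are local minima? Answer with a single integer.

2

f separates as a function of a plus a function of b, so ∇f=0 decouples.
∂f/∂a = -18(a - 4)(a - 3) = 0 at a ∈ {3, 4}; ∂f/∂b = 12b(b - 4)(b + 4) = 0 at b ∈ {-4, 0, 4}.
The Hessian is diagonal: diag(f_aa, f_bb). Second derivatives: f_aa(3)=18, f_aa(4)=-18; f_bb(-4)=384, f_bb(0)=-192, f_bb(4)=384.
Local minima occur where both diagonal entries positive: (3, -4), (3, 4). Count: 2.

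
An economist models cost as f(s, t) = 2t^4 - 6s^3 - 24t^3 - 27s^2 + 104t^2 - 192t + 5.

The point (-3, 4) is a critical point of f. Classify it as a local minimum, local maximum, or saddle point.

The mixed partial ∂²f/∂s∂t is 0, so the Hessian at any point is diag(f_ss, f_tt) = diag(-18(2s + 3), 8(3t^2 - 18t + 26)).
At (-3, 4): H = diag(54, 16).
Both eigenvalues are positive, so H is positive definite: a local minimum.

local minimum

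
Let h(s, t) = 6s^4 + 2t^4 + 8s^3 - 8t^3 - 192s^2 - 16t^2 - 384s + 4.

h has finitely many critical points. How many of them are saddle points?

4

h separates as a function of s plus a function of t, so ∇h=0 decouples.
∂h/∂s = 24(s - 4)(s + 1)(s + 4) = 0 at s ∈ {-4, -1, 4}; ∂h/∂t = 8t(t - 4)(t + 1) = 0 at t ∈ {-1, 0, 4}.
The Hessian is diagonal: diag(h_ss, h_tt). Second derivatives: h_ss(-4)=576, h_ss(-1)=-360, h_ss(4)=960; h_tt(-1)=40, h_tt(0)=-32, h_tt(4)=160.
Saddle points occur where the two diagonal entries have opposite signs: (-4, 0), (-1, -1), (-1, 4), (4, 0). Count: 4.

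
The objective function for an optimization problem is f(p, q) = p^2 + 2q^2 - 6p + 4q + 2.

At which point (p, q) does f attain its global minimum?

(3, -1)

f(p,q) separates as A(p) + B(q) + 2, so its minimum is min A + min B + 2.
A'(p) = 2p - 6 vanishes at p ∈ {3}; B'(q) = 4q + 4 vanishes at q ∈ {-1}.
Local minima of A (where A''>0): A(3)=-9. Local minima of B: B(-1)=-2.
So the global minimum of f is A(3) + B(-1) + 2 = -9 − 2 + 2 = -9, attained at (3, -1).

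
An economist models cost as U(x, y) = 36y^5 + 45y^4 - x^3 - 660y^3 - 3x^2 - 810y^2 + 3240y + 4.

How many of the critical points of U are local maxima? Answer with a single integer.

U separates as a function of x plus a function of y, so ∇U=0 decouples.
∂U/∂x = -3x(x + 2) = 0 at x ∈ {-2, 0}; ∂U/∂y = 180(y - 3)(y - 1)(y + 2)(y + 3) = 0 at y ∈ {-3, -2, 1, 3}.
The Hessian is diagonal: diag(U_xx, U_yy). Second derivatives: U_xx(-2)=6, U_xx(0)=-6; U_yy(-3)=-4320, U_yy(-2)=2700, U_yy(1)=-4320, U_yy(3)=10800.
Local maxima occur where both diagonal entries negative: (0, -3), (0, 1). Count: 2.

2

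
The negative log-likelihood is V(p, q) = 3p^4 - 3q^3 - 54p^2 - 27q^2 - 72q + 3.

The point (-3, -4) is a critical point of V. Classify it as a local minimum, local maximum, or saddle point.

The mixed partial ∂²V/∂p∂q is 0, so the Hessian at any point is diag(V_pp, V_qq) = diag(36(p^2 - 3), -18(q + 3)).
At (-3, -4): H = diag(216, 18).
Both eigenvalues are positive, so H is positive definite: a local minimum.

local minimum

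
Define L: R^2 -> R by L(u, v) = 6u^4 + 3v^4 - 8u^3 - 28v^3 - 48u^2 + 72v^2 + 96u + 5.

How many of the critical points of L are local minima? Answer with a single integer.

L separates as a function of u plus a function of v, so ∇L=0 decouples.
∂L/∂u = 24(u - 2)(u - 1)(u + 2) = 0 at u ∈ {-2, 1, 2}; ∂L/∂v = 12v(v - 4)(v - 3) = 0 at v ∈ {0, 3, 4}.
The Hessian is diagonal: diag(L_uu, L_vv). Second derivatives: L_uu(-2)=288, L_uu(1)=-72, L_uu(2)=96; L_vv(0)=144, L_vv(3)=-36, L_vv(4)=48.
Local minima occur where both diagonal entries positive: (-2, 0), (-2, 4), (2, 0), (2, 4). Count: 4.

4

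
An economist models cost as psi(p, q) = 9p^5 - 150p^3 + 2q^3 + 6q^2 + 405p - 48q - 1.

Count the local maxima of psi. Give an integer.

2

psi separates as a function of p plus a function of q, so ∇psi=0 decouples.
∂psi/∂p = 45(p - 3)(p - 1)(p + 1)(p + 3) = 0 at p ∈ {-3, -1, 1, 3}; ∂psi/∂q = 6(q - 2)(q + 4) = 0 at q ∈ {-4, 2}.
The Hessian is diagonal: diag(psi_pp, psi_qq). Second derivatives: psi_pp(-3)=-2160, psi_pp(-1)=720, psi_pp(1)=-720, psi_pp(3)=2160; psi_qq(-4)=-36, psi_qq(2)=36.
Local maxima occur where both diagonal entries negative: (-3, -4), (1, -4). Count: 2.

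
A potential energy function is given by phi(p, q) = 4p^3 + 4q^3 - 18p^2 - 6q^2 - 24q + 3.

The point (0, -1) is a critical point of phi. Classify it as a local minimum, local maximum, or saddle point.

local maximum

The mixed partial ∂²phi/∂p∂q is 0, so the Hessian at any point is diag(phi_pp, phi_qq) = diag(12(2p - 3), 12(2q - 1)).
At (0, -1): H = diag(-36, -36).
Both eigenvalues are negative, so H is negative definite: a local maximum.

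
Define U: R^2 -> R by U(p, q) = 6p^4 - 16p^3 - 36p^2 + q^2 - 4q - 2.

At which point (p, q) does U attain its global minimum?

U(p,q) separates as A(p) + B(q) − 2, so its minimum is min A + min B − 2.
A'(p) = 24p(p - 3)(p + 1) vanishes at p ∈ {-1, 0, 3}; B'(q) = 2q - 4 vanishes at q ∈ {2}.
Local minima of A (where A''>0): A(-1)=-14, A(3)=-270. Local minima of B: B(2)=-4.
So the global minimum of U is A(3) + B(2) − 2 = -270 − 4 − 2 = -276, attained at (3, 2).

(3, 2)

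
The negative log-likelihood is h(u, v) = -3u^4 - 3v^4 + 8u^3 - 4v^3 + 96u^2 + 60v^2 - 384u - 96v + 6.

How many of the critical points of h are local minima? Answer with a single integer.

1

h separates as a function of u plus a function of v, so ∇h=0 decouples.
∂h/∂u = -12(u - 4)(u - 2)(u + 4) = 0 at u ∈ {-4, 2, 4}; ∂h/∂v = -12(v - 2)(v - 1)(v + 4) = 0 at v ∈ {-4, 1, 2}.
The Hessian is diagonal: diag(h_uu, h_vv). Second derivatives: h_uu(-4)=-576, h_uu(2)=144, h_uu(4)=-192; h_vv(-4)=-360, h_vv(1)=60, h_vv(2)=-72.
Local minima occur where both diagonal entries positive: (2, 1). Count: 1.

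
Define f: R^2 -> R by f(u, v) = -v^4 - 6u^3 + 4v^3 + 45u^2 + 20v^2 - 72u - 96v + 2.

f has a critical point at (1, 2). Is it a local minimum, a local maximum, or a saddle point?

local minimum

The mixed partial ∂²f/∂u∂v is 0, so the Hessian at any point is diag(f_uu, f_vv) = diag(18(-2u + 5), 4(-3v^2 + 6v + 10)).
At (1, 2): H = diag(54, 40).
Both eigenvalues are positive, so H is positive definite: a local minimum.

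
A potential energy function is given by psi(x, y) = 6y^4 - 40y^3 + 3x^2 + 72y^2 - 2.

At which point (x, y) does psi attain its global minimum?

(0, 0)

psi(x,y) separates as P(x) + Q(y) − 2, so its minimum is min P + min Q − 2.
P'(x) = 6x vanishes at x ∈ {0}; Q'(y) = 24y(y - 3)(y - 2) vanishes at y ∈ {0, 2, 3}.
Local minima of P (where P''>0): P(0)=0. Local minima of Q: Q(0)=0, Q(3)=54.
So the global minimum of psi is P(0) + Q(0) − 2 = 0 + 0 − 2 = -2, attained at (0, 0).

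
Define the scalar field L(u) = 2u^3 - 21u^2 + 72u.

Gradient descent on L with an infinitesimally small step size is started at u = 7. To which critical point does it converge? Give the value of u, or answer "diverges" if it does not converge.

L'(u) = 6(u - 4)(u - 3), so L'(7) = 72.
Gradient descent moves in the -L' direction, i.e. u is decreasing.
The nearest critical point in that direction is u = 4, where L'' = 6 > 0 (a local minimum). The iterate converges there.

4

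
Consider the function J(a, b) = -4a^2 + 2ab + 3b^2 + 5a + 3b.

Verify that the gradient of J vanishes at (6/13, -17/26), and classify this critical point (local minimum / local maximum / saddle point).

saddle point

∇J = (-8a + 2b + 5, 2a + 6b + 3); substituting (6/13, -17/26) gives ∇J = (0, 0), so (6/13, -17/26) is indeed a critical point.
The Hessian of J is constant: H = [[-8, 2], [2, 6]].
det(H) = (-8)·6 − 2² = -52.
Since det(H) < 0, H is indefinite and the critical point is a saddle point.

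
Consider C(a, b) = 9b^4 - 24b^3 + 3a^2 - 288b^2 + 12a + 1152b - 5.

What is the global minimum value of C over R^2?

C(a,b) separates as P(a) + Q(b) − 5, so its minimum is min P + min Q − 5.
P'(a) = 6a + 12 vanishes at a ∈ {-2}; Q'(b) = 36(b - 4)(b - 2)(b + 4) vanishes at b ∈ {-4, 2, 4}.
Local minima of P (where P''>0): P(-2)=-12. Local minima of Q: Q(-4)=-5376, Q(4)=768.
So the global minimum of C is P(-2) + Q(-4) − 5 = -12 − 5376 − 5 = -5393, attained at (-2, -4).

-5393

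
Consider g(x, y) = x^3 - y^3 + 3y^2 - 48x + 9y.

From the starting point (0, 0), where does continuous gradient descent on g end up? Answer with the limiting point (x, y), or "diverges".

(4, -1)

g is separable, so gradient descent decouples: x follows -∂g/∂x, y follows -∂g/∂y.
∂g/∂x = 3(x - 4)(x + 4); at x=0 this is -48, so x increases.
∂g/∂y = -3(y - 3)(y + 1); at y=0 this is 9, so y decreases.
x converges to its nearest critical value 4 (a local min of the x-part); y converges to -1. The iterate converges to (4, -1).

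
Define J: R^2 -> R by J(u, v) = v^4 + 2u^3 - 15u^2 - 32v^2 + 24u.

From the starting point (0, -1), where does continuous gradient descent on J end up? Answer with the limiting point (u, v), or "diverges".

diverges

J is separable, so gradient descent decouples: u follows -∂J/∂u, v follows -∂J/∂v.
∂J/∂u = 6(u - 4)(u - 1); at u=0 this is 24, so u decreases.
∂J/∂v = 4v(v - 4)(v + 4); at v=-1 this is 60, so v decreases.
The u-coordinate has no critical point in that direction and runs off to infinity.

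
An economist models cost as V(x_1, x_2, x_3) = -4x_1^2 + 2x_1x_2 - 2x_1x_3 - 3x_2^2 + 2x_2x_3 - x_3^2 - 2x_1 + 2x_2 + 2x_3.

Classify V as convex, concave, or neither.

concave

V is quadratic, so its Hessian is the constant matrix H = [[-8, 2, -2], [2, -6, 2], [-2, 2, -2]].
Leading principal minors: -8, 44, -48.
Signs alternate −, +, − ⇒ H ≺ 0 ⇒ concave.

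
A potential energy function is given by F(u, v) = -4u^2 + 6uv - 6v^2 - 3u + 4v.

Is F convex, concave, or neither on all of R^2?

concave

F is quadratic, so its Hessian is the constant matrix H = [[-8, 6], [6, -12]].
det(H) = 60, tr(H) = -20.
det(H) > 0 and tr(H) < 0, so H is negative definite everywhere: concave.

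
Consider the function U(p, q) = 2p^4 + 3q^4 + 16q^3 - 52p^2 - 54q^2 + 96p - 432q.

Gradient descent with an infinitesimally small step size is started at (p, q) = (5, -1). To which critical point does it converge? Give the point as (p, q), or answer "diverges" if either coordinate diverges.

U is separable, so gradient descent decouples: p follows -∂U/∂p, q follows -∂U/∂q.
∂U/∂p = 8(p - 3)(p - 1)(p + 4); at p=5 this is 576, so p decreases.
∂U/∂q = 12(q - 3)(q + 3)(q + 4); at q=-1 this is -288, so q increases.
p converges to its nearest critical value 3 (a local min of the p-part); q converges to 3. The iterate converges to (3, 3).

(3, 3)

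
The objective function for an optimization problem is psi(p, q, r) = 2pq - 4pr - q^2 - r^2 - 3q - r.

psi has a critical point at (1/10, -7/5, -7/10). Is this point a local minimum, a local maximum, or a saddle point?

saddle point

The Hessian is constant: H = [[0, 2, -4], [2, -2, 0], [-4, 0, -2]].
Leading principal minors: Δ₁ = 0, Δ₂ = -4, Δ₃ = 40.
The minors fit neither the all-positive nor the alternating-sign pattern, so H is indefinite: a saddle point.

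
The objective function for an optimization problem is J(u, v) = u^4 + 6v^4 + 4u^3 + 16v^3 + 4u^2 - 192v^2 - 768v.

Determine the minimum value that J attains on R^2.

-3584

J(u,v) separates as P(u) + Q(v), so its minimum is min P + min Q.
P'(u) = 4u(u + 1)(u + 2) vanishes at u ∈ {-2, -1, 0}; Q'(v) = 24(v - 4)(v + 2)(v + 4) vanishes at v ∈ {-4, -2, 4}.
Local minima of P (where P''>0): P(-2)=0, P(0)=0. Local minima of Q: Q(-4)=512, Q(4)=-3584.
So the global minimum of J is P(-2) + Q(4) = 0 − 3584 = -3584, attained at (-2, 4).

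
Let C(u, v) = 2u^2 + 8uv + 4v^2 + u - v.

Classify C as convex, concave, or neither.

C is quadratic, so its Hessian is the constant matrix H = [[4, 8], [8, 8]].
det(H) = -32, tr(H) = 12.
det(H) < 0, so H is indefinite: neither convex nor concave.

neither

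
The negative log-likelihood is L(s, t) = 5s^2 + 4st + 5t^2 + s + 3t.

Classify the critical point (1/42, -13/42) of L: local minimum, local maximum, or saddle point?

local minimum

The Hessian of L is constant: H = [[10, 4], [4, 10]].
det(H) = 10·10 − 4² = 84.
det(H) > 0 and tr(H) = 20 > 0, so H is positive definite and the point is a local minimum.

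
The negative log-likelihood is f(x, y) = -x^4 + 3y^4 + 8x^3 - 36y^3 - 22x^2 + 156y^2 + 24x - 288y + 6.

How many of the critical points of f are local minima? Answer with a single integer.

2

f separates as a function of x plus a function of y, so ∇f=0 decouples.
∂f/∂x = -4(x - 3)(x - 2)(x - 1) = 0 at x ∈ {1, 2, 3}; ∂f/∂y = 12(y - 4)(y - 3)(y - 2) = 0 at y ∈ {2, 3, 4}.
The Hessian is diagonal: diag(f_xx, f_yy). Second derivatives: f_xx(1)=-8, f_xx(2)=4, f_xx(3)=-8; f_yy(2)=24, f_yy(3)=-12, f_yy(4)=24.
Local minima occur where both diagonal entries positive: (2, 2), (2, 4). Count: 2.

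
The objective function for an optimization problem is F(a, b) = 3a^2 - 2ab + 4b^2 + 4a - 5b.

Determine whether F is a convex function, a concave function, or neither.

convex

F is quadratic, so its Hessian is the constant matrix H = [[6, -2], [-2, 8]].
det(H) = 44, tr(H) = 14.
det(H) > 0 and tr(H) > 0, so H is positive definite everywhere: convex.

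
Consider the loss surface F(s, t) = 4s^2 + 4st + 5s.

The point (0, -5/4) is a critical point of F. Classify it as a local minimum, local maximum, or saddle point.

The Hessian of F is constant: H = [[8, 4], [4, 0]].
det(H) = 8·0 − 4² = -16.
Since det(H) < 0, H is indefinite and the critical point is a saddle point.

saddle point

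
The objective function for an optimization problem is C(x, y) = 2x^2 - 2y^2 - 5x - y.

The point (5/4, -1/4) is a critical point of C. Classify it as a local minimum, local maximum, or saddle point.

saddle point

The Hessian of C is constant: H = [[4, 0], [0, -4]].
det(H) = 4·(-4) − 0² = -16.
Since det(H) < 0, H is indefinite and the critical point is a saddle point.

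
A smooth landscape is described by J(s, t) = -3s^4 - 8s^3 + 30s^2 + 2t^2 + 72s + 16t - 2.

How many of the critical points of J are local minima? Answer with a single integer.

J separates as a function of s plus a function of t, so ∇J=0 decouples.
∂J/∂s = -12(s - 2)(s + 1)(s + 3) = 0 at s ∈ {-3, -1, 2}; ∂J/∂t = 4(t + 4) = 0 at t ∈ {-4}.
The Hessian is diagonal: diag(J_ss, J_tt). Second derivatives: J_ss(-3)=-120, J_ss(-1)=72, J_ss(2)=-180; J_tt(-4)=4.
Local minima occur where both diagonal entries positive: (-1, -4). Count: 1.

1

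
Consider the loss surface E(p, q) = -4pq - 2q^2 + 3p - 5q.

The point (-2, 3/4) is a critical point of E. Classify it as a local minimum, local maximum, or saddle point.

The Hessian of E is constant: H = [[0, -4], [-4, -4]].
det(H) = 0·(-4) − (-4)² = -16.
Since det(H) < 0, H is indefinite and the critical point is a saddle point.

saddle point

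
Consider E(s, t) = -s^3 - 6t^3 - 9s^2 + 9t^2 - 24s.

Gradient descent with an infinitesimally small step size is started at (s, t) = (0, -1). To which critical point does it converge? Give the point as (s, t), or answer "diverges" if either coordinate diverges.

diverges

E is separable, so gradient descent decouples: s follows -∂E/∂s, t follows -∂E/∂t.
∂E/∂s = -3(s + 2)(s + 4); at s=0 this is -24, so s increases.
∂E/∂t = -18t(t - 1); at t=-1 this is -36, so t increases.
The s-coordinate has no critical point in that direction and runs off to infinity.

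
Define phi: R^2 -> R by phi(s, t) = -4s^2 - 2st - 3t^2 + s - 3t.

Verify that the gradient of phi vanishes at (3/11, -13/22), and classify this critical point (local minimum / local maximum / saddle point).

∇phi = (-8s - 2t + 1, -2s - 6t - 3); substituting (3/11, -13/22) gives ∇phi = (0, 0), so (3/11, -13/22) is indeed a critical point.
The Hessian of phi is constant: H = [[-8, -2], [-2, -6]].
det(H) = (-8)·(-6) − (-2)² = 44.
det(H) > 0 and tr(H) = -14 < 0, so H is negative definite and the point is a local maximum.

local maximum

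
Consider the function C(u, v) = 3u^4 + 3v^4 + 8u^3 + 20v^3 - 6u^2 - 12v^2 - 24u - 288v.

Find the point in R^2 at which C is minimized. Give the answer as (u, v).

C(u,v) separates as P(u) + Q(v), so its minimum is min P + min Q.
P'(u) = 12(u - 1)(u + 1)(u + 2) vanishes at u ∈ {-2, -1, 1}; Q'(v) = 12(v - 2)(v + 3)(v + 4) vanishes at v ∈ {-4, -3, 2}.
Local minima of P (where P''>0): P(-2)=8, P(1)=-19. Local minima of Q: Q(-4)=448, Q(2)=-416.
So the global minimum of C is P(1) + Q(2) = -19 − 416 = -435, attained at (1, 2).

(1, 2)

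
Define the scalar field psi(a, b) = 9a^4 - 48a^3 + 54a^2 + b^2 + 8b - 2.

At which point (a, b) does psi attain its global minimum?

(3, -4)

psi(a,b) separates as P(a) + Q(b) − 2, so its minimum is min P + min Q − 2.
P'(a) = 36a(a - 3)(a - 1) vanishes at a ∈ {0, 1, 3}; Q'(b) = 2b + 8 vanishes at b ∈ {-4}.
Local minima of P (where P''>0): P(0)=0, P(3)=-81. Local minima of Q: Q(-4)=-16.
So the global minimum of psi is P(3) + Q(-4) − 2 = -81 − 16 − 2 = -99, attained at (3, -4).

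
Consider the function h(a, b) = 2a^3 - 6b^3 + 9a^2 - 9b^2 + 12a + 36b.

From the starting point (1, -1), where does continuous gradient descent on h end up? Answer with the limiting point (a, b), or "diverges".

h is separable, so gradient descent decouples: a follows -∂h/∂a, b follows -∂h/∂b.
∂h/∂a = 6(a + 1)(a + 2); at a=1 this is 36, so a decreases.
∂h/∂b = -18(b - 1)(b + 2); at b=-1 this is 36, so b decreases.
a converges to its nearest critical value -1 (a local min of the a-part); b converges to -2. The iterate converges to (-1, -2).

(-1, -2)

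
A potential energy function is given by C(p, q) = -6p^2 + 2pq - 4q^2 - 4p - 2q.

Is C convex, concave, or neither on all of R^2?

C is quadratic, so its Hessian is the constant matrix H = [[-12, 2], [2, -8]].
det(H) = 92, tr(H) = -20.
det(H) > 0 and tr(H) < 0, so H is negative definite everywhere: concave.

concave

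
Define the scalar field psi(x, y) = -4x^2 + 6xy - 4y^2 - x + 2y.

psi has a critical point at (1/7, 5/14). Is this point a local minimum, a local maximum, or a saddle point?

local maximum

The Hessian of psi is constant: H = [[-8, 6], [6, -8]].
det(H) = (-8)·(-8) − 6² = 28.
det(H) > 0 and tr(H) = -16 < 0, so H is negative definite and the point is a local maximum.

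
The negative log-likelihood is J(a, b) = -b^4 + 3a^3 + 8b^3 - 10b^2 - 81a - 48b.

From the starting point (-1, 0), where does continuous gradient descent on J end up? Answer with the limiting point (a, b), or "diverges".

(3, 3)

J is separable, so gradient descent decouples: a follows -∂J/∂a, b follows -∂J/∂b.
∂J/∂a = 9(a - 3)(a + 3); at a=-1 this is -72, so a increases.
∂J/∂b = -4(b - 4)(b - 3)(b + 1); at b=0 this is -48, so b increases.
a converges to its nearest critical value 3 (a local min of the a-part); b converges to 3. The iterate converges to (3, 3).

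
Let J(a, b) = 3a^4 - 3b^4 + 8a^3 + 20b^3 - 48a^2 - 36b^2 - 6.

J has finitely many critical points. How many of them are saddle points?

5

J separates as a function of a plus a function of b, so ∇J=0 decouples.
∂J/∂a = 12a(a - 2)(a + 4) = 0 at a ∈ {-4, 0, 2}; ∂J/∂b = -12b(b - 3)(b - 2) = 0 at b ∈ {0, 2, 3}.
The Hessian is diagonal: diag(J_aa, J_bb). Second derivatives: J_aa(-4)=288, J_aa(0)=-96, J_aa(2)=144; J_bb(0)=-72, J_bb(2)=24, J_bb(3)=-36.
Saddle points occur where the two diagonal entries have opposite signs: (-4, 0), (-4, 3), (0, 2), (2, 0), (2, 3). Count: 5.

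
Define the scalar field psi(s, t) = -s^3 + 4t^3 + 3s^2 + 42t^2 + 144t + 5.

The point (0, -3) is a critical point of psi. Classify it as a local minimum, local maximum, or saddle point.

local minimum

The mixed partial ∂²psi/∂s∂t is 0, so the Hessian at any point is diag(psi_ss, psi_tt) = diag(6(-s + 1), 12(2t + 7)).
At (0, -3): H = diag(6, 12).
Both eigenvalues are positive, so H is positive definite: a local minimum.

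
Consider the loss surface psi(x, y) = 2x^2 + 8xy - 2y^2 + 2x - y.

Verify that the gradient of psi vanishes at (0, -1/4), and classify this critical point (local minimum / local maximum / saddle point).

∇psi = (4x + 8y + 2, 8x - 4y - 1); substituting (0, -1/4) gives ∇psi = (0, 0), so (0, -1/4) is indeed a critical point.
The Hessian of psi is constant: H = [[4, 8], [8, -4]].
det(H) = 4·(-4) − 8² = -80.
Since det(H) < 0, H is indefinite and the critical point is a saddle point.

saddle point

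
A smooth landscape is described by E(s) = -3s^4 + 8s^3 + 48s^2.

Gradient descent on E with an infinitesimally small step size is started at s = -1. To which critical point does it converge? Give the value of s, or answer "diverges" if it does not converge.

0

E'(s) = -12s(s - 4)(s + 2), so E'(-1) = -60.
Gradient descent moves in the -E' direction, i.e. s is increasing.
The nearest critical point in that direction is s = 0, where E'' = 96 > 0 (a local minimum). The iterate converges there.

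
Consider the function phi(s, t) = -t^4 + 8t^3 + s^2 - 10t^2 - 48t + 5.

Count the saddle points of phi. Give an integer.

phi separates as a function of s plus a function of t, so ∇phi=0 decouples.
∂phi/∂s = 2s = 0 at s ∈ {0}; ∂phi/∂t = -4(t - 4)(t - 3)(t + 1) = 0 at t ∈ {-1, 3, 4}.
The Hessian is diagonal: diag(phi_ss, phi_tt). Second derivatives: phi_ss(0)=2; phi_tt(-1)=-80, phi_tt(3)=16, phi_tt(4)=-20.
Saddle points occur where the two diagonal entries have opposite signs: (0, -1), (0, 4). Count: 2.

2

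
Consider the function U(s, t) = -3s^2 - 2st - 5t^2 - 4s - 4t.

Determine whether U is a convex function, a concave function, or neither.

U is quadratic, so its Hessian is the constant matrix H = [[-6, -2], [-2, -10]].
det(H) = 56, tr(H) = -16.
det(H) > 0 and tr(H) < 0, so H is negative definite everywhere: concave.

concave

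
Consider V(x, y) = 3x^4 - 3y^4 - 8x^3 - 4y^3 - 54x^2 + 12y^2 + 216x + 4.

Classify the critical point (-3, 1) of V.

The mixed partial ∂²V/∂x∂y is 0, so the Hessian at any point is diag(V_xx, V_yy) = diag(12(3x^2 - 4x - 9), 12(-3y^2 - 2y + 2)).
At (-3, 1): H = diag(360, -36).
The eigenvalues have opposite signs, so H is indefinite: a saddle point.

saddle point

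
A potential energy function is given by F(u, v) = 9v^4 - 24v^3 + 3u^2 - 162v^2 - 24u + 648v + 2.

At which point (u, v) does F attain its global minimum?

F(u,v) separates as P(u) + Q(v) + 2, so its minimum is min P + min Q + 2.
P'(u) = 6u - 24 vanishes at u ∈ {4}; Q'(v) = 36(v - 3)(v - 2)(v + 3) vanishes at v ∈ {-3, 2, 3}.
Local minima of P (where P''>0): P(4)=-48. Local minima of Q: Q(-3)=-2025, Q(3)=567.
So the global minimum of F is P(4) + Q(-3) + 2 = -48 − 2025 + 2 = -2071, attained at (4, -3).

(4, -3)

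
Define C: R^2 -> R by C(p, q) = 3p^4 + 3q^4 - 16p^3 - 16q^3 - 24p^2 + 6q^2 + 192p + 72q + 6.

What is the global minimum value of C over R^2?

-345

C(p,q) separates as A(p) + B(q) + 6, so its minimum is min A + min B + 6.
A'(p) = 12(p - 4)(p - 2)(p + 2) vanishes at p ∈ {-2, 2, 4}; B'(q) = 12(q - 3)(q - 2)(q + 1) vanishes at q ∈ {-1, 2, 3}.
Local minima of A (where A''>0): A(-2)=-304, A(4)=128. Local minima of B: B(-1)=-47, B(3)=81.
So the global minimum of C is A(-2) + B(-1) + 6 = -304 − 47 + 6 = -345, attained at (-2, -1).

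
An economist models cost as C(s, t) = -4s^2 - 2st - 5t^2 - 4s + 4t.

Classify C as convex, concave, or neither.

C is quadratic, so its Hessian is the constant matrix H = [[-8, -2], [-2, -10]].
det(H) = 76, tr(H) = -18.
det(H) > 0 and tr(H) < 0, so H is negative definite everywhere: concave.

concave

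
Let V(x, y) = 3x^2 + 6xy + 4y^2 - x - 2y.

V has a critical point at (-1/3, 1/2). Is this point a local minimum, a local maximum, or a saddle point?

The Hessian of V is constant: H = [[6, 6], [6, 8]].
det(H) = 6·8 − 6² = 12.
det(H) > 0 and tr(H) = 14 > 0, so H is positive definite and the point is a local minimum.

local minimum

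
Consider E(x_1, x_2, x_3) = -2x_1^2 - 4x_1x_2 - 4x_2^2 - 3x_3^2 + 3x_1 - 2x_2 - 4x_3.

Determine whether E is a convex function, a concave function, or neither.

E is quadratic, so its Hessian is the constant matrix H = [[-4, -4, 0], [-4, -8, 0], [0, 0, -6]].
Leading principal minors: -4, 16, -96.
Signs alternate −, +, − ⇒ H ≺ 0 ⇒ concave.

concave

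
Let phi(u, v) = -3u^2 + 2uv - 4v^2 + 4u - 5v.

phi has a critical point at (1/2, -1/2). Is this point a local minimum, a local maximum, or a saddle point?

The Hessian of phi is constant: H = [[-6, 2], [2, -8]].
det(H) = (-6)·(-8) − 2² = 44.
det(H) > 0 and tr(H) = -14 < 0, so H is negative definite and the point is a local maximum.

local maximum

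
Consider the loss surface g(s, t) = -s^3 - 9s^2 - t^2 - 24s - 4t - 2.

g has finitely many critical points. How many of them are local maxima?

1

g separates as a function of s plus a function of t, so ∇g=0 decouples.
∂g/∂s = -3(s + 2)(s + 4) = 0 at s ∈ {-4, -2}; ∂g/∂t = -2(t + 2) = 0 at t ∈ {-2}.
The Hessian is diagonal: diag(g_ss, g_tt). Second derivatives: g_ss(-4)=6, g_ss(-2)=-6; g_tt(-2)=-2.
Local maxima occur where both diagonal entries negative: (-2, -2). Count: 1.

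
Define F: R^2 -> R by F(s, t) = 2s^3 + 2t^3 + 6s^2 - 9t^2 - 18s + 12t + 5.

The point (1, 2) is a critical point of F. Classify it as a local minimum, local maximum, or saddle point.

The mixed partial ∂²F/∂s∂t is 0, so the Hessian at any point is diag(F_ss, F_tt) = diag(12(s + 1), 6(2t - 3)).
At (1, 2): H = diag(24, 6).
Both eigenvalues are positive, so H is positive definite: a local minimum.

local minimum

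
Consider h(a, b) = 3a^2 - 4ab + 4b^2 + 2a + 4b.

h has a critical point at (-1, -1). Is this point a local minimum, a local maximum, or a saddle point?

local minimum

The Hessian of h is constant: H = [[6, -4], [-4, 8]].
det(H) = 6·8 − (-4)² = 32.
det(H) > 0 and tr(H) = 14 > 0, so H is positive definite and the point is a local minimum.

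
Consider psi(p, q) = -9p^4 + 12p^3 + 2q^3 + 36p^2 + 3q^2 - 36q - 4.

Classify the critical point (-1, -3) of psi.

The mixed partial ∂²psi/∂p∂q is 0, so the Hessian at any point is diag(psi_pp, psi_qq) = diag(36(-3p^2 + 2p + 2), 6(2q + 1)).
At (-1, -3): H = diag(-108, -30).
Both eigenvalues are negative, so H is negative definite: a local maximum.

local maximum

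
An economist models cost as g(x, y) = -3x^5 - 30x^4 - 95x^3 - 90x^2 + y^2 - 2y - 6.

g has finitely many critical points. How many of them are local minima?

g separates as a function of x plus a function of y, so ∇g=0 decouples.
∂g/∂x = -15x(x + 1)(x + 3)(x + 4) = 0 at x ∈ {-4, -3, -1, 0}; ∂g/∂y = 2(y - 1) = 0 at y ∈ {1}.
The Hessian is diagonal: diag(g_xx, g_yy). Second derivatives: g_xx(-4)=180, g_xx(-3)=-90, g_xx(-1)=90, g_xx(0)=-180; g_yy(1)=2.
Local minima occur where both diagonal entries positive: (-4, 1), (-1, 1). Count: 2.

2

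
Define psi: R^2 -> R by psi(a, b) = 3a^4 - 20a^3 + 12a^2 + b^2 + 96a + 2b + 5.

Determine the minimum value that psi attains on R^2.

psi(a,b) separates as P(a) + Q(b) + 5, so its minimum is min P + min Q + 5.
P'(a) = 12(a - 4)(a - 2)(a + 1) vanishes at a ∈ {-1, 2, 4}; Q'(b) = 2b + 2 vanishes at b ∈ {-1}.
Local minima of P (where P''>0): P(-1)=-61, P(4)=64. Local minima of Q: Q(-1)=-1.
So the global minimum of psi is P(-1) + Q(-1) + 5 = -61 − 1 + 5 = -57, attained at (-1, -1).

-57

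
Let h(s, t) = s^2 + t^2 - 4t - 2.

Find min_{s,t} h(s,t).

-6

h(s,t) separates as P(s) + Q(t) − 2, so its minimum is min P + min Q − 2.
P'(s) = 2s vanishes at s ∈ {0}; Q'(t) = 2(t - 2) vanishes at t ∈ {2}.
Local minima of P (where P''>0): P(0)=0. Local minima of Q: Q(2)=-4.
So the global minimum of h is P(0) + Q(2) − 2 = 0 − 4 − 2 = -6, attained at (0, 2).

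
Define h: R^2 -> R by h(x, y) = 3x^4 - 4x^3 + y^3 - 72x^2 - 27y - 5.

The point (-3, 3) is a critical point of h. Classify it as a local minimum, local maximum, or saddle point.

The mixed partial ∂²h/∂x∂y is 0, so the Hessian at any point is diag(h_xx, h_yy) = diag(12(3x^2 - 2x - 12), 6y).
At (-3, 3): H = diag(252, 18).
Both eigenvalues are positive, so H is positive definite: a local minimum.

local minimum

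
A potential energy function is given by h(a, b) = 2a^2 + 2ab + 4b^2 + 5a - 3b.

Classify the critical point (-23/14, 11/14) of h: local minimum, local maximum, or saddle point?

local minimum

The Hessian of h is constant: H = [[4, 2], [2, 8]].
det(H) = 4·8 − 2² = 28.
det(H) > 0 and tr(H) = 12 > 0, so H is positive definite and the point is a local minimum.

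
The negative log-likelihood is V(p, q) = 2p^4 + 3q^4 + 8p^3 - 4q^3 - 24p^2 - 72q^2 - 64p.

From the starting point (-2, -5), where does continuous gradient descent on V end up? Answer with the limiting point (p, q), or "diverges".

(-4, -3)

V is separable, so gradient descent decouples: p follows -∂V/∂p, q follows -∂V/∂q.
∂V/∂p = 8(p - 2)(p + 1)(p + 4); at p=-2 this is 64, so p decreases.
∂V/∂q = 12q(q - 4)(q + 3); at q=-5 this is -1080, so q increases.
p converges to its nearest critical value -4 (a local min of the p-part); q converges to -3. The iterate converges to (-4, -3).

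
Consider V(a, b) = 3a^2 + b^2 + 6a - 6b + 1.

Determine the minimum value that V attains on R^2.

-11

V(a,b) separates as P(a) + Q(b) + 1, so its minimum is min P + min Q + 1.
P'(a) = 6a + 6 vanishes at a ∈ {-1}; Q'(b) = 2b - 6 vanishes at b ∈ {3}.
Local minima of P (where P''>0): P(-1)=-3. Local minima of Q: Q(3)=-9.
So the global minimum of V is P(-1) + Q(3) + 1 = -3 − 9 + 1 = -11, attained at (-1, 3).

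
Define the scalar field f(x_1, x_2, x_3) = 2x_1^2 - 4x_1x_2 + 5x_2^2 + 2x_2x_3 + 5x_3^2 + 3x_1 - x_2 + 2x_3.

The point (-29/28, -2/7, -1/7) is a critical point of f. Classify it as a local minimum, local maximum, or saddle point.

local minimum

The Hessian is constant: H = [[4, -4, 0], [-4, 10, 2], [0, 2, 10]].
Leading principal minors: Δ₁ = 4, Δ₂ = 24, Δ₃ = 224.
All leading minors are positive, so H is positive definite: a local minimum.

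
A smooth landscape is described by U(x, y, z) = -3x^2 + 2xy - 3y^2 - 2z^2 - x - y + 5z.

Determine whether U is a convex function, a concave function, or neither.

U is quadratic, so its Hessian is the constant matrix H = [[-6, 2, 0], [2, -6, 0], [0, 0, -4]].
Leading principal minors: -6, 32, -128.
Signs alternate −, +, − ⇒ H ≺ 0 ⇒ concave.

concave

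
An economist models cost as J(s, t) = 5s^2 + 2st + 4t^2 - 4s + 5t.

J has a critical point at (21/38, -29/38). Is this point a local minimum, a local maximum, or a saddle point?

local minimum

The Hessian of J is constant: H = [[10, 2], [2, 8]].
det(H) = 10·8 − 2² = 76.
det(H) > 0 and tr(H) = 18 > 0, so H is positive definite and the point is a local minimum.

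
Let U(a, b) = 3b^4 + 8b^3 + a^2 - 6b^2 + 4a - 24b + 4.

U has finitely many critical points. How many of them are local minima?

2

U separates as a function of a plus a function of b, so ∇U=0 decouples.
∂U/∂a = 2(a + 2) = 0 at a ∈ {-2}; ∂U/∂b = 12(b - 1)(b + 1)(b + 2) = 0 at b ∈ {-2, -1, 1}.
The Hessian is diagonal: diag(U_aa, U_bb). Second derivatives: U_aa(-2)=2; U_bb(-2)=36, U_bb(-1)=-24, U_bb(1)=72.
Local minima occur where both diagonal entries positive: (-2, -2), (-2, 1). Count: 2.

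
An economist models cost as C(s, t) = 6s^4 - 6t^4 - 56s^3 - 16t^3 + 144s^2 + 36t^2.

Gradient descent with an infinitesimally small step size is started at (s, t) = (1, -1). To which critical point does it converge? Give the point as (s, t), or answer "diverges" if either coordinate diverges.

(0, 0)

C is separable, so gradient descent decouples: s follows -∂C/∂s, t follows -∂C/∂t.
∂C/∂s = 24s(s - 4)(s - 3); at s=1 this is 144, so s decreases.
∂C/∂t = -24t(t - 1)(t + 3); at t=-1 this is -96, so t increases.
s converges to its nearest critical value 0 (a local min of the s-part); t converges to 0. The iterate converges to (0, 0).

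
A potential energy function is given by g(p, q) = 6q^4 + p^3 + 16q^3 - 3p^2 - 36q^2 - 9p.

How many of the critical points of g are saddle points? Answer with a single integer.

3

g separates as a function of p plus a function of q, so ∇g=0 decouples.
∂g/∂p = 3(p - 3)(p + 1) = 0 at p ∈ {-1, 3}; ∂g/∂q = 24q(q - 1)(q + 3) = 0 at q ∈ {-3, 0, 1}.
The Hessian is diagonal: diag(g_pp, g_qq). Second derivatives: g_pp(-1)=-12, g_pp(3)=12; g_qq(-3)=288, g_qq(0)=-72, g_qq(1)=96.
Saddle points occur where the two diagonal entries have opposite signs: (-1, -3), (-1, 1), (3, 0). Count: 3.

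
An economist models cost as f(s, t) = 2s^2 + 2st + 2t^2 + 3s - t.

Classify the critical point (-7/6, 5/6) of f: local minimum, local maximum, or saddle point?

local minimum

The Hessian of f is constant: H = [[4, 2], [2, 4]].
det(H) = 4·4 − 2² = 12.
det(H) > 0 and tr(H) = 8 > 0, so H is positive definite and the point is a local minimum.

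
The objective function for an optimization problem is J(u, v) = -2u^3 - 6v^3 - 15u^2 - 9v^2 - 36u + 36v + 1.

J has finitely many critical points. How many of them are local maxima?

1

J separates as a function of u plus a function of v, so ∇J=0 decouples.
∂J/∂u = -6(u + 2)(u + 3) = 0 at u ∈ {-3, -2}; ∂J/∂v = -18(v - 1)(v + 2) = 0 at v ∈ {-2, 1}.
The Hessian is diagonal: diag(J_uu, J_vv). Second derivatives: J_uu(-3)=6, J_uu(-2)=-6; J_vv(-2)=54, J_vv(1)=-54.
Local maxima occur where both diagonal entries negative: (-2, 1). Count: 1.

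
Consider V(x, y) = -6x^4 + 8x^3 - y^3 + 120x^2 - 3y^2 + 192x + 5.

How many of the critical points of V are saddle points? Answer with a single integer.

V separates as a function of x plus a function of y, so ∇V=0 decouples.
∂V/∂x = -24(x - 4)(x + 1)(x + 2) = 0 at x ∈ {-2, -1, 4}; ∂V/∂y = -3y(y + 2) = 0 at y ∈ {-2, 0}.
The Hessian is diagonal: diag(V_xx, V_yy). Second derivatives: V_xx(-2)=-144, V_xx(-1)=120, V_xx(4)=-720; V_yy(-2)=6, V_yy(0)=-6.
Saddle points occur where the two diagonal entries have opposite signs: (-2, -2), (-1, 0), (4, -2). Count: 3.

3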